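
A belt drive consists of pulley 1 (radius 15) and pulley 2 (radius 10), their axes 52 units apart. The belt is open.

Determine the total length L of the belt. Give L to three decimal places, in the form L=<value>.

open belt: β = asin((r2−r1)/C) = asin(-5/52) = -5.5177°
wrap1 = π − 2β = 191.0355°
wrap2 = π + 2β = 168.9645°
tangent length = C·cosβ = 51.7591
L = r1·wrap1 + r2·wrap2 + 2·C·cosβ = 15·3.3342 + 10·2.9490 + 2·51.7591 = 183.0210

L=183.021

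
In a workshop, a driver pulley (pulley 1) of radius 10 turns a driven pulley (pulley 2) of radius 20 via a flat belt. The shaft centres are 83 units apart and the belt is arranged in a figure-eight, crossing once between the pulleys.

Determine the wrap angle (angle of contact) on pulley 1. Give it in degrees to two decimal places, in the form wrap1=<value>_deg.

crossed belt: β = asin((r1+r2)/C) = asin(30/83) = 21.1890°
wrap1 = wrap2 = π + 2β = 222.3780°

wrap1=222.38_deg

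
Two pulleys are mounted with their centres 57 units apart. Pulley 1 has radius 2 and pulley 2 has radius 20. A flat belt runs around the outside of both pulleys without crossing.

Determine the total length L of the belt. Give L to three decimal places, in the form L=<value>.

L=188.848

open belt: β = asin((r2−r1)/C) = asin(18/57) = 18.4085°
wrap1 = π − 2β = 143.1830°
wrap2 = π + 2β = 216.8170°
tangent length = C·cosβ = 54.0833
L = r1·wrap1 + r2·wrap2 + 2·C·cosβ = 2·2.4990 + 20·3.7842 + 2·54.0833 = 188.8480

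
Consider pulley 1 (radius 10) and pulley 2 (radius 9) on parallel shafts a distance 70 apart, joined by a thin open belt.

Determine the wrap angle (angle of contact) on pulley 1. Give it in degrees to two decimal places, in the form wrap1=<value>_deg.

wrap1=181.64_deg

open belt: β = asin((r2−r1)/C) = asin(-1/70) = -0.8185°
wrap1 = π − 2β = 181.6371°
wrap2 = π + 2β = 178.3629°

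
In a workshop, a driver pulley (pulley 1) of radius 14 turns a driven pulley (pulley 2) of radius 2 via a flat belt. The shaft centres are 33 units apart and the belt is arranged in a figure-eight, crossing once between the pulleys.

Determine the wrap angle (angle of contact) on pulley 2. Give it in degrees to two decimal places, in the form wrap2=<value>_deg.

crossed belt: β = asin((r1+r2)/C) = asin(16/33) = 29.0025°
wrap1 = wrap2 = π + 2β = 238.0051°

wrap2=238.01_deg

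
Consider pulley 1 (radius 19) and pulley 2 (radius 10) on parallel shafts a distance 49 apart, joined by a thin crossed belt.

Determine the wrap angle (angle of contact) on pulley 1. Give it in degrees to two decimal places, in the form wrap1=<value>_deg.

wrap1=252.57_deg

crossed belt: β = asin((r1+r2)/C) = asin(29/49) = 36.2875°
wrap1 = wrap2 = π + 2β = 252.5749°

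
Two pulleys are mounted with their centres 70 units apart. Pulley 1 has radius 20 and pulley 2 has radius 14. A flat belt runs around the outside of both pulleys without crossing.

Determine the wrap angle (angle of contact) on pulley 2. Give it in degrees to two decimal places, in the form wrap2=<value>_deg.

open belt: β = asin((r2−r1)/C) = asin(-6/70) = -4.9171°
wrap1 = π − 2β = 189.8342°
wrap2 = π + 2β = 170.1658°

wrap2=170.17_deg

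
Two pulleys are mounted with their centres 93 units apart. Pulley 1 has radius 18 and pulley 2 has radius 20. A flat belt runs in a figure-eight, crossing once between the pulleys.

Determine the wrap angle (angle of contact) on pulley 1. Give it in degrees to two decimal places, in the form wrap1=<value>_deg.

crossed belt: β = asin((r1+r2)/C) = asin(38/93) = 24.1171°
wrap1 = wrap2 = π + 2β = 228.2341°

wrap1=228.23_deg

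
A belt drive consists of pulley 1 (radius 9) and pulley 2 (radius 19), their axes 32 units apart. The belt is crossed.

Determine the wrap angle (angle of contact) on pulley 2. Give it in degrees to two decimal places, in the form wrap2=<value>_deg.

wrap2=302.09_deg

crossed belt: β = asin((r1+r2)/C) = asin(28/32) = 61.0450°
wrap1 = wrap2 = π + 2β = 302.0900°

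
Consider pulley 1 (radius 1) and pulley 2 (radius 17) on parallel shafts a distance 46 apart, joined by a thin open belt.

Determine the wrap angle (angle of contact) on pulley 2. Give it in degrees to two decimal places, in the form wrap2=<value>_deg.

wrap2=220.71_deg

open belt: β = asin((r2−r1)/C) = asin(16/46) = 20.3544°
wrap1 = π − 2β = 139.2912°
wrap2 = π + 2β = 220.7088°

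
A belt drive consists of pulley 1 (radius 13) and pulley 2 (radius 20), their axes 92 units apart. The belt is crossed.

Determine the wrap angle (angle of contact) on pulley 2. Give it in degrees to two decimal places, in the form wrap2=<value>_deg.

wrap2=222.04_deg

crossed belt: β = asin((r1+r2)/C) = asin(33/92) = 21.0201°
wrap1 = wrap2 = π + 2β = 222.0402°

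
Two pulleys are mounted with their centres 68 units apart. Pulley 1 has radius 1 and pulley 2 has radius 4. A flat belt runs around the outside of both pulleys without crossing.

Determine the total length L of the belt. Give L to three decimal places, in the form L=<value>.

L=151.840

open belt: β = asin((r2−r1)/C) = asin(3/68) = 2.5286°
wrap1 = π − 2β = 174.9428°
wrap2 = π + 2β = 185.0572°
tangent length = C·cosβ = 67.9338
L = r1·wrap1 + r2·wrap2 + 2·C·cosβ = 1·3.0533 + 4·3.2299 + 2·67.9338 = 151.8403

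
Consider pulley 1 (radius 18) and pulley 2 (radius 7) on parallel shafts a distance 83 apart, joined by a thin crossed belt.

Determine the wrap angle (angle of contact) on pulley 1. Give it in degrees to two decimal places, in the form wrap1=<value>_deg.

crossed belt: β = asin((r1+r2)/C) = asin(25/83) = 17.5300°
wrap1 = wrap2 = π + 2β = 215.0600°

wrap1=215.06_deg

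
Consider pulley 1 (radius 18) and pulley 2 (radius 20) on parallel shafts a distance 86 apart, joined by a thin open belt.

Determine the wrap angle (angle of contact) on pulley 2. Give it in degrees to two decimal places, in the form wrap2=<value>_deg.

wrap2=182.67_deg

open belt: β = asin((r2−r1)/C) = asin(2/86) = 1.3326°
wrap1 = π − 2β = 177.3348°
wrap2 = π + 2β = 182.6652°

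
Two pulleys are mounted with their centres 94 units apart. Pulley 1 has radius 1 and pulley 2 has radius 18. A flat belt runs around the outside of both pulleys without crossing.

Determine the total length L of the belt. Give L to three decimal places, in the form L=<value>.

open belt: β = asin((r2−r1)/C) = asin(17/94) = 10.4193°
wrap1 = π − 2β = 159.1613°
wrap2 = π + 2β = 200.8387°
tangent length = C·cosβ = 92.4500
L = r1·wrap1 + r2·wrap2 + 2·C·cosβ = 1·2.7779 + 18·3.5053 + 2·92.4500 = 250.7732

L=250.773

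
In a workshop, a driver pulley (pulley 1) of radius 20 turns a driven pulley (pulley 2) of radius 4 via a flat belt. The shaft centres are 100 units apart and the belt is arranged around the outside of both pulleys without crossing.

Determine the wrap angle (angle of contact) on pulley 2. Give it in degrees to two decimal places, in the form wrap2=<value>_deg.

wrap2=161.59_deg

open belt: β = asin((r2−r1)/C) = asin(-16/100) = -9.2069°
wrap1 = π − 2β = 198.4138°
wrap2 = π + 2β = 161.5862°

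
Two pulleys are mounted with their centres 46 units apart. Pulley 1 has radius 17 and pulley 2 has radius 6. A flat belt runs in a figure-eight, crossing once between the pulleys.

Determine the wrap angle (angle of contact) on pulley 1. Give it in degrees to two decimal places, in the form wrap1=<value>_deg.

wrap1=240.00_deg

crossed belt: β = asin((r1+r2)/C) = asin(23/46) = 30.0000°
wrap1 = wrap2 = π + 2β = 240.0000°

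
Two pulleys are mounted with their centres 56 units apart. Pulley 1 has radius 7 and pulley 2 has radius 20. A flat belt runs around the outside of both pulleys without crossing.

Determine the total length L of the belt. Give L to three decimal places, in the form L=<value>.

L=199.855

open belt: β = asin((r2−r1)/C) = asin(13/56) = 13.4233°
wrap1 = π − 2β = 153.1535°
wrap2 = π + 2β = 206.8465°
tangent length = C·cosβ = 54.4702
L = r1·wrap1 + r2·wrap2 + 2·C·cosβ = 7·2.6730 + 20·3.6102 + 2·54.4702 = 199.8546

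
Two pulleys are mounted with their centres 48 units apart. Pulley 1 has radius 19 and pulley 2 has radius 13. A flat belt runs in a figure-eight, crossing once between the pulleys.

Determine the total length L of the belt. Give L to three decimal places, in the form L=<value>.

crossed belt: β = asin((r1+r2)/C) = asin(32/48) = 41.8103°
wrap1 = wrap2 = π + 2β = 263.6206°
tangent length = C·cosβ = 35.7771
L = (r1+r2)·wrap + 2·C·cosβ = 32·4.6010 + 2·35.7771 = 218.7877

L=218.788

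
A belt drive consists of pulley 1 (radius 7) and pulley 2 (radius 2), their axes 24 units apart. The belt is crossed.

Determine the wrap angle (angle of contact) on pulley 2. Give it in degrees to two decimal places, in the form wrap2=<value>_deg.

crossed belt: β = asin((r1+r2)/C) = asin(9/24) = 22.0243°
wrap1 = wrap2 = π + 2β = 224.0486°

wrap2=224.05_deg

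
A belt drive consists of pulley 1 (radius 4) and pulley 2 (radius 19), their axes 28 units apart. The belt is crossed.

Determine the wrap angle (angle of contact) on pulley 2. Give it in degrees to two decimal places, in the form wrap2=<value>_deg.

wrap2=290.46_deg

crossed belt: β = asin((r1+r2)/C) = asin(23/28) = 55.2281°
wrap1 = wrap2 = π + 2β = 290.4561°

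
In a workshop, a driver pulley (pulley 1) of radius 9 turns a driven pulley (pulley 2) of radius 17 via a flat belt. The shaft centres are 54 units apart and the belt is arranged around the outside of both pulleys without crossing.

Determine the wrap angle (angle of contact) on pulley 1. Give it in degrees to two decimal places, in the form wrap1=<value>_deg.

open belt: β = asin((r2−r1)/C) = asin(8/54) = 8.5196°
wrap1 = π − 2β = 162.9608°
wrap2 = π + 2β = 197.0392°

wrap1=162.96_deg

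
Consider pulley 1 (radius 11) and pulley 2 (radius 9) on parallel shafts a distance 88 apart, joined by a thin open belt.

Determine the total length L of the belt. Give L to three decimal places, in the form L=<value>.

open belt: β = asin((r2−r1)/C) = asin(-2/88) = -1.3023°
wrap1 = π − 2β = 182.6046°
wrap2 = π + 2β = 177.3954°
tangent length = C·cosβ = 87.9773
L = r1·wrap1 + r2·wrap2 + 2·C·cosβ = 11·3.1871 + 9·3.0961 + 2·87.9773 = 238.8773

L=238.877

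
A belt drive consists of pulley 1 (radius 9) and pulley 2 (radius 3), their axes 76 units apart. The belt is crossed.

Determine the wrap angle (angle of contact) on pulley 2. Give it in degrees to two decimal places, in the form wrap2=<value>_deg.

crossed belt: β = asin((r1+r2)/C) = asin(12/76) = 9.0847°
wrap1 = wrap2 = π + 2β = 198.1694°

wrap2=198.17_deg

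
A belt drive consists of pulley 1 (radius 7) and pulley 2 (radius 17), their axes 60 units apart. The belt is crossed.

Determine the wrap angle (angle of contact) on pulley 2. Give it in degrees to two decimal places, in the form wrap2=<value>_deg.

wrap2=227.16_deg

crossed belt: β = asin((r1+r2)/C) = asin(24/60) = 23.5782°
wrap1 = wrap2 = π + 2β = 227.1564°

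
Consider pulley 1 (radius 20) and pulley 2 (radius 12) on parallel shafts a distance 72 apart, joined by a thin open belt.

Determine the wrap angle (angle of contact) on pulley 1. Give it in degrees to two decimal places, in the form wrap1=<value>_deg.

wrap1=192.76_deg

open belt: β = asin((r2−r1)/C) = asin(-8/72) = -6.3794°
wrap1 = π − 2β = 192.7587°
wrap2 = π + 2β = 167.2413°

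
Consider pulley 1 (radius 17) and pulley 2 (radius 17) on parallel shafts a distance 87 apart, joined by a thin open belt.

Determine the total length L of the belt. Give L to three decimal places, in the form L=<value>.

L=280.814

open belt: β = asin((r2−r1)/C) = asin(0/87) = 0.0000°
wrap1 = π − 2β = 180.0000°
wrap2 = π + 2β = 180.0000°
tangent length = C·cosβ = 87.0000
L = r1·wrap1 + r2·wrap2 + 2·C·cosβ = 17·3.1416 + 17·3.1416 + 2·87.0000 = 280.8142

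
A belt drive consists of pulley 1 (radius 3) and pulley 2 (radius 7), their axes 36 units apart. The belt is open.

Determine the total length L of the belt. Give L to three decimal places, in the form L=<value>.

open belt: β = asin((r2−r1)/C) = asin(4/36) = 6.3794°
wrap1 = π − 2β = 167.2413°
wrap2 = π + 2β = 192.7587°
tangent length = C·cosβ = 35.7771
L = r1·wrap1 + r2·wrap2 + 2·C·cosβ = 3·2.9189 + 7·3.3643 + 2·35.7771 = 103.8608

L=103.861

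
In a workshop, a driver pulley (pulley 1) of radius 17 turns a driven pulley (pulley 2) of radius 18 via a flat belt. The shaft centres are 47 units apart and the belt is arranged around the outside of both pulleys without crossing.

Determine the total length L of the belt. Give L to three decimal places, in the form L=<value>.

open belt: β = asin((r2−r1)/C) = asin(1/47) = 1.2192°
wrap1 = π − 2β = 177.5617°
wrap2 = π + 2β = 182.4383°
tangent length = C·cosβ = 46.9894
L = r1·wrap1 + r2·wrap2 + 2·C·cosβ = 17·3.0990 + 18·3.1841 + 2·46.9894 = 203.9770

L=203.977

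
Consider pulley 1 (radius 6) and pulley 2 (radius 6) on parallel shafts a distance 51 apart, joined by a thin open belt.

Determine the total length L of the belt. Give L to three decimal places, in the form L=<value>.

open belt: β = asin((r2−r1)/C) = asin(0/51) = 0.0000°
wrap1 = π − 2β = 180.0000°
wrap2 = π + 2β = 180.0000°
tangent length = C·cosβ = 51.0000
L = r1·wrap1 + r2·wrap2 + 2·C·cosβ = 6·3.1416 + 6·3.1416 + 2·51.0000 = 139.6991

L=139.699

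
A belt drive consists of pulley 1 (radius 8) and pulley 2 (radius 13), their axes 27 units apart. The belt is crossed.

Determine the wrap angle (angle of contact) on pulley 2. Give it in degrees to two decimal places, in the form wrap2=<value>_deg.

wrap2=282.12_deg

crossed belt: β = asin((r1+r2)/C) = asin(21/27) = 51.0576°
wrap1 = wrap2 = π + 2β = 282.1151°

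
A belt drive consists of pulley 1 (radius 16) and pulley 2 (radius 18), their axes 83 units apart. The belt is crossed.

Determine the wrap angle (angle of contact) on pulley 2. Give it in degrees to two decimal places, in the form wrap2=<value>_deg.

wrap2=228.36_deg

crossed belt: β = asin((r1+r2)/C) = asin(34/83) = 24.1821°
wrap1 = wrap2 = π + 2β = 228.3643°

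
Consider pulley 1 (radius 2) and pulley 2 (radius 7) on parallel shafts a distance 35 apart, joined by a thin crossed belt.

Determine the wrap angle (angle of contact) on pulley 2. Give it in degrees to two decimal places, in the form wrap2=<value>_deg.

crossed belt: β = asin((r1+r2)/C) = asin(9/35) = 14.9006°
wrap1 = wrap2 = π + 2β = 209.8012°

wrap2=209.80_deg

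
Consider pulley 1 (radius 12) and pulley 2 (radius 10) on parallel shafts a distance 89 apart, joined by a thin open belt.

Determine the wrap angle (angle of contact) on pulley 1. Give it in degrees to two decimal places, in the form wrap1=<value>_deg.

open belt: β = asin((r2−r1)/C) = asin(-2/89) = -1.2877°
wrap1 = π − 2β = 182.5753°
wrap2 = π + 2β = 177.4247°

wrap1=182.58_deg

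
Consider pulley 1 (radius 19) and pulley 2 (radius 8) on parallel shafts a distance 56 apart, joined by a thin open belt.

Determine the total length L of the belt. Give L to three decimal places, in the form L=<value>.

open belt: β = asin((r2−r1)/C) = asin(-11/56) = -11.3282°
wrap1 = π − 2β = 202.6564°
wrap2 = π + 2β = 157.3436°
tangent length = C·cosβ = 54.9090
L = r1·wrap1 + r2·wrap2 + 2·C·cosβ = 19·3.5370 + 8·2.7462 + 2·54.9090 = 198.9907

L=198.991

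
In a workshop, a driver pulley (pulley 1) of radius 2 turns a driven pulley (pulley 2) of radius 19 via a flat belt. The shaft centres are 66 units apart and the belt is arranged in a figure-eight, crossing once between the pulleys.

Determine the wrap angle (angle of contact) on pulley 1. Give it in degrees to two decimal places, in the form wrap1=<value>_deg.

wrap1=217.11_deg

crossed belt: β = asin((r1+r2)/C) = asin(21/66) = 18.5530°
wrap1 = wrap2 = π + 2β = 217.1060°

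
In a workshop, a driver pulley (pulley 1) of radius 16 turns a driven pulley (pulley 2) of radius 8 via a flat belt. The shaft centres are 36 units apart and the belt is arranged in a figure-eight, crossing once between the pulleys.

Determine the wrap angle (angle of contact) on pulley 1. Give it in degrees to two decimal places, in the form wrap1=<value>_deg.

wrap1=263.62_deg

crossed belt: β = asin((r1+r2)/C) = asin(24/36) = 41.8103°
wrap1 = wrap2 = π + 2β = 263.6206°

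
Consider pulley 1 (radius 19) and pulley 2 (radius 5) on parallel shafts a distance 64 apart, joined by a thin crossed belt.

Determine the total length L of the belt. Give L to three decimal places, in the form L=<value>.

L=212.508

crossed belt: β = asin((r1+r2)/C) = asin(24/64) = 22.0243°
wrap1 = wrap2 = π + 2β = 224.0486°
tangent length = C·cosβ = 59.3296
L = (r1+r2)·wrap + 2·C·cosβ = 24·3.9104 + 2·59.3296 = 212.5084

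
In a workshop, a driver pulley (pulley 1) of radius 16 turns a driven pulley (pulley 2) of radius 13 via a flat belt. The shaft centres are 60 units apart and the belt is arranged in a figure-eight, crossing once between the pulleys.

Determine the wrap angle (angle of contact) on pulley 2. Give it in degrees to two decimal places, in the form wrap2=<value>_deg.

wrap2=237.81_deg

crossed belt: β = asin((r1+r2)/C) = asin(29/60) = 28.9033°
wrap1 = wrap2 = π + 2β = 237.8067°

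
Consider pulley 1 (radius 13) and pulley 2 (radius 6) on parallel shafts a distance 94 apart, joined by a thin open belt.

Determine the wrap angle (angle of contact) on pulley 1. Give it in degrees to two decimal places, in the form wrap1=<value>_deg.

wrap1=188.54_deg

open belt: β = asin((r2−r1)/C) = asin(-7/94) = -4.2707°
wrap1 = π − 2β = 188.5413°
wrap2 = π + 2β = 171.4587°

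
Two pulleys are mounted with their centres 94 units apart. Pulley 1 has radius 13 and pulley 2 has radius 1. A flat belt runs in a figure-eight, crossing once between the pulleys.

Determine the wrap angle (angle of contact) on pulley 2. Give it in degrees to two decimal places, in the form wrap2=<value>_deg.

wrap2=197.13_deg

crossed belt: β = asin((r1+r2)/C) = asin(14/94) = 8.5653°
wrap1 = wrap2 = π + 2β = 197.1306°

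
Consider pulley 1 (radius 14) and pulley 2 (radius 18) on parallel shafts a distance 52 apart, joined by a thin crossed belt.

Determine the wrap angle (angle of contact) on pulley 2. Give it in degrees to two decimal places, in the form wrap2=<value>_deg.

wrap2=255.96_deg

crossed belt: β = asin((r1+r2)/C) = asin(32/52) = 37.9799°
wrap1 = wrap2 = π + 2β = 255.9597°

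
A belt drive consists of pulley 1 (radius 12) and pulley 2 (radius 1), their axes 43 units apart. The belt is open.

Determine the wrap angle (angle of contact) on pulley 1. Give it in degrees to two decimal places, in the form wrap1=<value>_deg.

open belt: β = asin((r2−r1)/C) = asin(-11/43) = -14.8218°
wrap1 = π − 2β = 209.6436°
wrap2 = π + 2β = 150.3564°

wrap1=209.64_deg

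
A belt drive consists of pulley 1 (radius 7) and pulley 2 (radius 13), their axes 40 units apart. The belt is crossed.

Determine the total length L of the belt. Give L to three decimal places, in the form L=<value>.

L=153.058

crossed belt: β = asin((r1+r2)/C) = asin(20/40) = 30.0000°
wrap1 = wrap2 = π + 2β = 240.0000°
tangent length = C·cosβ = 34.6410
L = (r1+r2)·wrap + 2·C·cosβ = 20·4.1888 + 2·34.6410 = 153.0578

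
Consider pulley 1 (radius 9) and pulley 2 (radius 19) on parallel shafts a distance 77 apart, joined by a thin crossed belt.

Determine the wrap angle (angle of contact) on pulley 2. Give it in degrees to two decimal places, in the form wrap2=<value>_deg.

wrap2=222.65_deg

crossed belt: β = asin((r1+r2)/C) = asin(28/77) = 21.3237°
wrap1 = wrap2 = π + 2β = 222.6474°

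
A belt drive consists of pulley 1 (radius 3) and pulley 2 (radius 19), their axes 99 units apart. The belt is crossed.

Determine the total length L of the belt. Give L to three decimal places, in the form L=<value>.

L=272.024

crossed belt: β = asin((r1+r2)/C) = asin(22/99) = 12.8396°
wrap1 = wrap2 = π + 2β = 205.6792°
tangent length = C·cosβ = 96.5246
L = (r1+r2)·wrap + 2·C·cosβ = 22·3.5898 + 2·96.5246 = 272.0244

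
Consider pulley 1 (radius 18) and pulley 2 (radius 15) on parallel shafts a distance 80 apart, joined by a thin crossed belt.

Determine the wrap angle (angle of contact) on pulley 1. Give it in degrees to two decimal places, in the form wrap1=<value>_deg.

wrap1=228.72_deg

crossed belt: β = asin((r1+r2)/C) = asin(33/80) = 24.3620°
wrap1 = wrap2 = π + 2β = 228.7240°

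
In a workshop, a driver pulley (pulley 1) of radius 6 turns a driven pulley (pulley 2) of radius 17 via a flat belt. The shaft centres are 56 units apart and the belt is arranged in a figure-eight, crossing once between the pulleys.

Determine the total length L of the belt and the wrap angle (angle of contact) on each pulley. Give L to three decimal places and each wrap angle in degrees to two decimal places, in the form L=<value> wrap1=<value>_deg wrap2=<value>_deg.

L=193.843 wrap1=228.50_deg wrap2=228.50_deg

crossed belt: β = asin((r1+r2)/C) = asin(23/56) = 24.2497°
wrap1 = wrap2 = π + 2β = 228.4994°
tangent length = C·cosβ = 51.0588
L = (r1+r2)·wrap + 2·C·cosβ = 23·3.9881 + 2·51.0588 = 193.8431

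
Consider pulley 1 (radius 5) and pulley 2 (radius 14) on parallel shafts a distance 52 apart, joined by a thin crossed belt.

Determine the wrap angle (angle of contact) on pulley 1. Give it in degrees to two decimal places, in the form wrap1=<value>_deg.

wrap1=222.86_deg

crossed belt: β = asin((r1+r2)/C) = asin(19/52) = 21.4313°
wrap1 = wrap2 = π + 2β = 222.8625°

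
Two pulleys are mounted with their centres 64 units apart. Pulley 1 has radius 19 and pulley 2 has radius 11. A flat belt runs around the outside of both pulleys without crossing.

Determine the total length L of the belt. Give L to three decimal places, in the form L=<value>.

open belt: β = asin((r2−r1)/C) = asin(-8/64) = -7.1808°
wrap1 = π − 2β = 194.3615°
wrap2 = π + 2β = 165.6385°
tangent length = C·cosβ = 63.4980
L = r1·wrap1 + r2·wrap2 + 2·C·cosβ = 19·3.3922 + 11·2.8909 + 2·63.4980 = 223.2491

L=223.249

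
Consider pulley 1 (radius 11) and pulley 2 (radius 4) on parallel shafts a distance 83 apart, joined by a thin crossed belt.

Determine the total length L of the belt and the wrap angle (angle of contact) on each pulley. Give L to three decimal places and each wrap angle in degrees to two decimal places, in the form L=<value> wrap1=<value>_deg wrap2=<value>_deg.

L=215.842 wrap1=200.82_deg wrap2=200.82_deg

crossed belt: β = asin((r1+r2)/C) = asin(15/83) = 10.4119°
wrap1 = wrap2 = π + 2β = 200.8237°
tangent length = C·cosβ = 81.6333
L = (r1+r2)·wrap + 2·C·cosβ = 15·3.5050 + 2·81.6333 = 215.8422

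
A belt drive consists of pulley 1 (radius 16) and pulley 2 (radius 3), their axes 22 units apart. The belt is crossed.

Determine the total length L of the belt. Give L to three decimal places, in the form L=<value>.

crossed belt: β = asin((r1+r2)/C) = asin(19/22) = 59.7274°
wrap1 = wrap2 = π + 2β = 299.4547°
tangent length = C·cosβ = 11.0905
L = (r1+r2)·wrap + 2·C·cosβ = 19·5.2265 + 2·11.0905 = 121.4840

L=121.484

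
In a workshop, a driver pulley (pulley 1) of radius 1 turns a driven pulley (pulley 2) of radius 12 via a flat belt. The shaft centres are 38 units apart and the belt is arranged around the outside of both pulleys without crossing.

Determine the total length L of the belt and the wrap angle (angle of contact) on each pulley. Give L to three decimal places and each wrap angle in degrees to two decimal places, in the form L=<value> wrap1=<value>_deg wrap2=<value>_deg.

L=120.048 wrap1=146.35_deg wrap2=213.65_deg

open belt: β = asin((r2−r1)/C) = asin(11/38) = 16.8264°
wrap1 = π − 2β = 146.3471°
wrap2 = π + 2β = 213.6529°
tangent length = C·cosβ = 36.3731
L = r1·wrap1 + r2·wrap2 + 2·C·cosβ = 1·2.5542 + 12·3.7289 + 2·36.3731 = 120.0477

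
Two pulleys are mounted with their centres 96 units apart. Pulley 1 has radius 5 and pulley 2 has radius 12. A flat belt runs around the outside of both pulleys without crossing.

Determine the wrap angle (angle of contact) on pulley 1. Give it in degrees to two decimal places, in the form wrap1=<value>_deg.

wrap1=171.64_deg

open belt: β = asin((r2−r1)/C) = asin(7/96) = 4.1815°
wrap1 = π − 2β = 171.6369°
wrap2 = π + 2β = 188.3631°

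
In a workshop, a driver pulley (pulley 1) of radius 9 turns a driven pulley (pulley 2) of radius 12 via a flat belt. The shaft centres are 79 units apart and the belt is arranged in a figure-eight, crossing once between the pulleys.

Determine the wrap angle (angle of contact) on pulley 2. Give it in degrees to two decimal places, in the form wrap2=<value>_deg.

wrap2=210.83_deg

crossed belt: β = asin((r1+r2)/C) = asin(21/79) = 15.4158°
wrap1 = wrap2 = π + 2β = 210.8317°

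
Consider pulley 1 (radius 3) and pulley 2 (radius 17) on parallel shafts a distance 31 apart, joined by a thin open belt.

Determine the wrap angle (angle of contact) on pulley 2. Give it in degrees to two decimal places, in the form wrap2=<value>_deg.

open belt: β = asin((r2−r1)/C) = asin(14/31) = 26.8472°
wrap1 = π − 2β = 126.3056°
wrap2 = π + 2β = 233.6944°

wrap2=233.69_deg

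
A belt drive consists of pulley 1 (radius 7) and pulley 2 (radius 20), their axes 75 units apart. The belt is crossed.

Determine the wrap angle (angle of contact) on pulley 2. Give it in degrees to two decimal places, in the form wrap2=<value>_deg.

crossed belt: β = asin((r1+r2)/C) = asin(27/75) = 21.1002°
wrap1 = wrap2 = π + 2β = 222.2004°

wrap2=222.20_deg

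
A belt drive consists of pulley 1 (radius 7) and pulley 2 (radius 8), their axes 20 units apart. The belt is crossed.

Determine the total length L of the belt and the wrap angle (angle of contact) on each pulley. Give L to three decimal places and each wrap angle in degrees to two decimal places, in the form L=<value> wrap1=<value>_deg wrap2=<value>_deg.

L=99.023 wrap1=277.18_deg wrap2=277.18_deg

crossed belt: β = asin((r1+r2)/C) = asin(15/20) = 48.5904°
wrap1 = wrap2 = π + 2β = 277.1808°
tangent length = C·cosβ = 13.2288
L = (r1+r2)·wrap + 2·C·cosβ = 15·4.8377 + 2·13.2288 = 99.0233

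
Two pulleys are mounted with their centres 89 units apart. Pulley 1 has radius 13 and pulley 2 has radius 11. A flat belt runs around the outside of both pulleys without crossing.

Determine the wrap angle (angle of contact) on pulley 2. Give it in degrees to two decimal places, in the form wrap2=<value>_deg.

wrap2=177.42_deg

open belt: β = asin((r2−r1)/C) = asin(-2/89) = -1.2877°
wrap1 = π − 2β = 182.5753°
wrap2 = π + 2β = 177.4247°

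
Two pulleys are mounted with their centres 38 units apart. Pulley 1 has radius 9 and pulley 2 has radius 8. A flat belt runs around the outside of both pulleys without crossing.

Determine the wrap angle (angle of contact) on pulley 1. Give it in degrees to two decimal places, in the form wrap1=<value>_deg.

wrap1=183.02_deg

open belt: β = asin((r2−r1)/C) = asin(-1/38) = -1.5080°
wrap1 = π − 2β = 183.0159°
wrap2 = π + 2β = 176.9841°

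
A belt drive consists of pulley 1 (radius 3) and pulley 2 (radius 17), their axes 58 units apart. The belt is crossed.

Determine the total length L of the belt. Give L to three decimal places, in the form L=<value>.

L=185.799

crossed belt: β = asin((r1+r2)/C) = asin(20/58) = 20.1713°
wrap1 = wrap2 = π + 2β = 220.3425°
tangent length = C·cosβ = 54.4426
L = (r1+r2)·wrap + 2·C·cosβ = 20·3.8457 + 2·54.4426 = 185.7993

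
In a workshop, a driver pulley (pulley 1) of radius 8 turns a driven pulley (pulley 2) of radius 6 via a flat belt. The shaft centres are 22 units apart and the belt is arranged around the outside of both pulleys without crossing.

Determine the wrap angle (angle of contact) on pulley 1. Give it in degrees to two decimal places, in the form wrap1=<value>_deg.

open belt: β = asin((r2−r1)/C) = asin(-2/22) = -5.2159°
wrap1 = π − 2β = 190.4318°
wrap2 = π + 2β = 169.5682°

wrap1=190.43_deg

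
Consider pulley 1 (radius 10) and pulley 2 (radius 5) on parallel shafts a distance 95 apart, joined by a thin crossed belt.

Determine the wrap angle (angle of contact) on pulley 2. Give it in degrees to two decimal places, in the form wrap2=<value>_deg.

wrap2=198.17_deg

crossed belt: β = asin((r1+r2)/C) = asin(15/95) = 9.0847°
wrap1 = wrap2 = π + 2β = 198.1694°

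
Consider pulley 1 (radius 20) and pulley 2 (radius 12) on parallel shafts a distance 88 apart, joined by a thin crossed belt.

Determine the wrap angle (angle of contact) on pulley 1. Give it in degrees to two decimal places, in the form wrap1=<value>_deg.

wrap1=222.65_deg

crossed belt: β = asin((r1+r2)/C) = asin(32/88) = 21.3237°
wrap1 = wrap2 = π + 2β = 222.6474°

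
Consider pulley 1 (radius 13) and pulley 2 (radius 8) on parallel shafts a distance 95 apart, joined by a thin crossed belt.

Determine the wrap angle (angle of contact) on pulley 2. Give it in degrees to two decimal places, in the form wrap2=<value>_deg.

wrap2=205.54_deg

crossed belt: β = asin((r1+r2)/C) = asin(21/95) = 12.7709°
wrap1 = wrap2 = π + 2β = 205.5417°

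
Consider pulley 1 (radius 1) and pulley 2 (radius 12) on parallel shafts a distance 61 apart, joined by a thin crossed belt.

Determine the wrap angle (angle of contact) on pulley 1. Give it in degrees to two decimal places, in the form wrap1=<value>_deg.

crossed belt: β = asin((r1+r2)/C) = asin(13/61) = 12.3049°
wrap1 = wrap2 = π + 2β = 204.6099°

wrap1=204.61_deg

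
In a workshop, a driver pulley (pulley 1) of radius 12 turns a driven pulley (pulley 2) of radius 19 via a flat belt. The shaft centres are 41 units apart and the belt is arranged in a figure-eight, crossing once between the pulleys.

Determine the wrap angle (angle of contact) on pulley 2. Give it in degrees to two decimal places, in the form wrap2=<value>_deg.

crossed belt: β = asin((r1+r2)/C) = asin(31/41) = 49.1214°
wrap1 = wrap2 = π + 2β = 278.2427°

wrap2=278.24_deg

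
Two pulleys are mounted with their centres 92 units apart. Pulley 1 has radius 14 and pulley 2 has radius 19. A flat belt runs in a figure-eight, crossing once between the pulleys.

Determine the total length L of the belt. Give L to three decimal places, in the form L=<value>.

L=299.642

crossed belt: β = asin((r1+r2)/C) = asin(33/92) = 21.0201°
wrap1 = wrap2 = π + 2β = 222.0402°
tangent length = C·cosβ = 85.8778
L = (r1+r2)·wrap + 2·C·cosβ = 33·3.8753 + 2·85.8778 = 299.6416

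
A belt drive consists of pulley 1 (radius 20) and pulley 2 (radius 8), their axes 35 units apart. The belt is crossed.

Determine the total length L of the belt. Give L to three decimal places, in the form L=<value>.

L=181.893

crossed belt: β = asin((r1+r2)/C) = asin(28/35) = 53.1301°
wrap1 = wrap2 = π + 2β = 286.2602°
tangent length = C·cosβ = 21.0000
L = (r1+r2)·wrap + 2·C·cosβ = 28·4.9962 + 2·21.0000 = 181.8931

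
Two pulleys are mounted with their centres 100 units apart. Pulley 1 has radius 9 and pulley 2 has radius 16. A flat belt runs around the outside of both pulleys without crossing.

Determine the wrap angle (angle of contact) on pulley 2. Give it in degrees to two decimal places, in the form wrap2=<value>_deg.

wrap2=188.03_deg

open belt: β = asin((r2−r1)/C) = asin(7/100) = 4.0140°
wrap1 = π − 2β = 171.9720°
wrap2 = π + 2β = 188.0280°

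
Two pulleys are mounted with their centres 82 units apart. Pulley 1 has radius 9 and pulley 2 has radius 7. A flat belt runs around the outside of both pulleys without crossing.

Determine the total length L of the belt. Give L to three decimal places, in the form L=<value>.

L=214.314

open belt: β = asin((r2−r1)/C) = asin(-2/82) = -1.3976°
wrap1 = π − 2β = 182.7952°
wrap2 = π + 2β = 177.2048°
tangent length = C·cosβ = 81.9756
L = r1·wrap1 + r2·wrap2 + 2·C·cosβ = 9·3.1904 + 7·3.0928 + 2·81.9756 = 214.3143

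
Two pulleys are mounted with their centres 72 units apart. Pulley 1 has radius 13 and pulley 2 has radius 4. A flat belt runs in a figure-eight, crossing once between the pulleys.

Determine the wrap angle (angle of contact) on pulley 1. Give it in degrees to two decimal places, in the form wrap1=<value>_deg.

wrap1=207.31_deg

crossed belt: β = asin((r1+r2)/C) = asin(17/72) = 13.6571°
wrap1 = wrap2 = π + 2β = 207.3143°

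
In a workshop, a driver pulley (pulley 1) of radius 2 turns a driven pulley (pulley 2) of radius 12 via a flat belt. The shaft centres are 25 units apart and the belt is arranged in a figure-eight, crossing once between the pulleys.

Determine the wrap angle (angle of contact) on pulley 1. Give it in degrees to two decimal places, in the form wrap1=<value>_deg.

wrap1=248.11_deg

crossed belt: β = asin((r1+r2)/C) = asin(14/25) = 34.0558°
wrap1 = wrap2 = π + 2β = 248.1116°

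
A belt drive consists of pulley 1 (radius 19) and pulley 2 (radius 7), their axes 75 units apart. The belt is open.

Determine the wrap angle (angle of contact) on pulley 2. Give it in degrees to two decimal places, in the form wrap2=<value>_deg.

open belt: β = asin((r2−r1)/C) = asin(-12/75) = -9.2069°
wrap1 = π − 2β = 198.4138°
wrap2 = π + 2β = 161.5862°

wrap2=161.59_deg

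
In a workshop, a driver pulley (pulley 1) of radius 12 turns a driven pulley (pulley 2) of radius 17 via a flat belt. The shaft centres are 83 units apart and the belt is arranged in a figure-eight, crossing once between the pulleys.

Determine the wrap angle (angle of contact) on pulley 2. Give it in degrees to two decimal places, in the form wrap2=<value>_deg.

wrap2=220.90_deg

crossed belt: β = asin((r1+r2)/C) = asin(29/83) = 20.4505°
wrap1 = wrap2 = π + 2β = 220.9009°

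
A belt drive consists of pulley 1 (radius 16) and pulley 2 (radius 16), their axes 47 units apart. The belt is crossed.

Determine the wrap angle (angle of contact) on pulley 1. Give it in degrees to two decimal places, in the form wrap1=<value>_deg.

crossed belt: β = asin((r1+r2)/C) = asin(32/47) = 42.9102°
wrap1 = wrap2 = π + 2β = 265.8204°

wrap1=265.82_deg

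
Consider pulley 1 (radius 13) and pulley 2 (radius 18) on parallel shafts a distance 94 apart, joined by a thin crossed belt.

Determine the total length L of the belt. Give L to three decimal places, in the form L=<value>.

crossed belt: β = asin((r1+r2)/C) = asin(31/94) = 19.2559°
wrap1 = wrap2 = π + 2β = 218.5117°
tangent length = C·cosβ = 88.7412
L = (r1+r2)·wrap + 2·C·cosβ = 31·3.8137 + 2·88.7412 = 295.7086

L=295.709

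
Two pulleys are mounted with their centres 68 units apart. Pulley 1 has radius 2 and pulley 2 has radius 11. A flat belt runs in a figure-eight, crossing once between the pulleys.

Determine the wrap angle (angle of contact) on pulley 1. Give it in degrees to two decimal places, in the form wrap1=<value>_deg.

wrap1=202.04_deg

crossed belt: β = asin((r1+r2)/C) = asin(13/68) = 11.0214°
wrap1 = wrap2 = π + 2β = 202.0429°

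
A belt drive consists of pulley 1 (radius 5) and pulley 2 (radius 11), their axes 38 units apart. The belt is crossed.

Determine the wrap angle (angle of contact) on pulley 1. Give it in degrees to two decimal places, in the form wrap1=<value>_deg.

wrap1=229.80_deg

crossed belt: β = asin((r1+r2)/C) = asin(16/38) = 24.9011°
wrap1 = wrap2 = π + 2β = 229.8021°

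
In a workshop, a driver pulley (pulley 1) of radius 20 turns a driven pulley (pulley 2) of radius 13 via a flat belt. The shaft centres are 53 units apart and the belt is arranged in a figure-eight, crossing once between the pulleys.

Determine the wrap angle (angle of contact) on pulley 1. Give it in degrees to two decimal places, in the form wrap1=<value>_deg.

crossed belt: β = asin((r1+r2)/C) = asin(33/53) = 38.5093°
wrap1 = wrap2 = π + 2β = 257.0186°

wrap1=257.02_deg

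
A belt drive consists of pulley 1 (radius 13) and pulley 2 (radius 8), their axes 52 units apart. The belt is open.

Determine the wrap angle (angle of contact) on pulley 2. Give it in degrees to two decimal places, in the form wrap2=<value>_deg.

open belt: β = asin((r2−r1)/C) = asin(-5/52) = -5.5177°
wrap1 = π − 2β = 191.0355°
wrap2 = π + 2β = 168.9645°

wrap2=168.96_deg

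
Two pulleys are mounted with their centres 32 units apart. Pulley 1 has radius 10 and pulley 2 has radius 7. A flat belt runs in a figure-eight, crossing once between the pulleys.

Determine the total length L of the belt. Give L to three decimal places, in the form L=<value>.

L=126.671

crossed belt: β = asin((r1+r2)/C) = asin(17/32) = 32.0900°
wrap1 = wrap2 = π + 2β = 244.1799°
tangent length = C·cosβ = 27.1109
L = (r1+r2)·wrap + 2·C·cosβ = 17·4.2617 + 2·27.1109 = 126.6714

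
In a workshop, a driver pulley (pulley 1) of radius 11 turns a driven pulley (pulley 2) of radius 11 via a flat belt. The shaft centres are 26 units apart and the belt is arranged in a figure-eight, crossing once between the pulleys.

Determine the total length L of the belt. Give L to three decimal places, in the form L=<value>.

L=141.212

crossed belt: β = asin((r1+r2)/C) = asin(22/26) = 57.7958°
wrap1 = wrap2 = π + 2β = 295.5915°
tangent length = C·cosβ = 13.8564
L = (r1+r2)·wrap + 2·C·cosβ = 22·5.1590 + 2·13.8564 = 141.2118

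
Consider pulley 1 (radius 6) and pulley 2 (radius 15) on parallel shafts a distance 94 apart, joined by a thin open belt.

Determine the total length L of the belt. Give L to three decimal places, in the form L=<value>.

open belt: β = asin((r2−r1)/C) = asin(9/94) = 5.4942°
wrap1 = π − 2β = 169.0116°
wrap2 = π + 2β = 190.9884°
tangent length = C·cosβ = 93.5682
L = r1·wrap1 + r2·wrap2 + 2·C·cosβ = 6·2.9498 + 15·3.3334 + 2·93.5682 = 254.8358

L=254.836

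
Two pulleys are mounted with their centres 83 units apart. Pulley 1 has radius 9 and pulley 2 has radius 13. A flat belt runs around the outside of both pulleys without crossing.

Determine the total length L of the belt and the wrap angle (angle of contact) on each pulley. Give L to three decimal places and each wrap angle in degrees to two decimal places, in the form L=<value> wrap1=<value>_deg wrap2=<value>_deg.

open belt: β = asin((r2−r1)/C) = asin(4/83) = 2.7623°
wrap1 = π − 2β = 174.4754°
wrap2 = π + 2β = 185.5246°
tangent length = C·cosβ = 82.9036
L = r1·wrap1 + r2·wrap2 + 2·C·cosβ = 9·3.0452 + 13·3.2380 + 2·82.9036 = 235.3078

L=235.308 wrap1=174.48_deg wrap2=185.52_deg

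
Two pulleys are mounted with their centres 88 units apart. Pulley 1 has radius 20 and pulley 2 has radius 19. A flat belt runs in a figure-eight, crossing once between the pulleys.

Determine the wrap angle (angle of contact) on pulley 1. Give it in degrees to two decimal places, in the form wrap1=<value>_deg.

wrap1=232.61_deg

crossed belt: β = asin((r1+r2)/C) = asin(39/88) = 26.3071°
wrap1 = wrap2 = π + 2β = 232.6141°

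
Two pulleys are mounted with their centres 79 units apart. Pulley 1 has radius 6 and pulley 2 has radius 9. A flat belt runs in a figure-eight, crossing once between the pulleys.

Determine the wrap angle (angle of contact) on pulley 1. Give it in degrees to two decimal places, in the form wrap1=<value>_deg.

wrap1=201.89_deg

crossed belt: β = asin((r1+r2)/C) = asin(15/79) = 10.9454°
wrap1 = wrap2 = π + 2β = 201.8908°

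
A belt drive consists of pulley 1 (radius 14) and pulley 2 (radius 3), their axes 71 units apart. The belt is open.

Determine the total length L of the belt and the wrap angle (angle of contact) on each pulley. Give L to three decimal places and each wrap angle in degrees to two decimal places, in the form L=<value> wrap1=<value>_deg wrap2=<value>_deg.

open belt: β = asin((r2−r1)/C) = asin(-11/71) = -8.9127°
wrap1 = π − 2β = 197.8254°
wrap2 = π + 2β = 162.1746°
tangent length = C·cosβ = 70.1427
L = r1·wrap1 + r2·wrap2 + 2·C·cosβ = 14·3.4527 + 3·2.8305 + 2·70.1427 = 197.1147

L=197.115 wrap1=197.83_deg wrap2=162.17_deg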